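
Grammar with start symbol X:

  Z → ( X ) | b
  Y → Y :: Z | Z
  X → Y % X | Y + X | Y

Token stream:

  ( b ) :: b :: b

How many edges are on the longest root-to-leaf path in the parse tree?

[X [Y [Y [Y [Z ( [X [Y [Z b]]] )]] :: [Z b]] :: [Z b]]]

8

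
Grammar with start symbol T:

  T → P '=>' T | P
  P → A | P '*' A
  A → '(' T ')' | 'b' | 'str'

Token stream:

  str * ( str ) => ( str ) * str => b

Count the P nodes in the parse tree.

7

[T [P [P [A str]] * [A ( [T [P [A str]]] )]] => [T [P [P [A ( [T [P [A str]]] )]] * [A str]] => [T [P [A b]]]]]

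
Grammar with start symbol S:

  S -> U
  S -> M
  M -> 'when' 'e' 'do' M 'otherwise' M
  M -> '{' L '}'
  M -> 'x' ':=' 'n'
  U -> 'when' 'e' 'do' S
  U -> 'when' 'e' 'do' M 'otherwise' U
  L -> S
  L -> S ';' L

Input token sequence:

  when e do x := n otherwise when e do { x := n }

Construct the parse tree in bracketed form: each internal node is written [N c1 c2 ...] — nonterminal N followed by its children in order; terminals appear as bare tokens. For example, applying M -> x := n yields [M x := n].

S
U
when e do M otherwise U
when e do x := n otherwise U
when e do x := n otherwise when e do S
when e do x := n otherwise when e do M
when e do x := n otherwise when e do { L }
when e do x := n otherwise when e do { S }
when e do x := n otherwise when e do { M }
when e do x := n otherwise when e do { x := n }

[S [U when e do [M x := n] otherwise [U when e do [S [M { [L [S [M x := n]]] }]]]]]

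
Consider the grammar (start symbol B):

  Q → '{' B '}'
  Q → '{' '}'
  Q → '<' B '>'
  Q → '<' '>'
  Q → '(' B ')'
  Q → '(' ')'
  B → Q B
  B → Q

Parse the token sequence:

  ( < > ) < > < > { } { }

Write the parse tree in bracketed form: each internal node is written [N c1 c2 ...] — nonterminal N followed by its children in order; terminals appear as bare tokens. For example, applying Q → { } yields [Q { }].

B
Q B
( B ) B
( Q ) B
( < > ) B
( < > ) Q B
( < > ) < > B
( < > ) < > Q B
( < > ) < > < > B
( < > ) < > < > Q B
( < > ) < > < > { } B
( < > ) < > < > { } Q
( < > ) < > < > { } { }

[B [Q ( [B [Q < >]] )] [B [Q < >] [B [Q < >] [B [Q { }] [B [Q { }]]]]]]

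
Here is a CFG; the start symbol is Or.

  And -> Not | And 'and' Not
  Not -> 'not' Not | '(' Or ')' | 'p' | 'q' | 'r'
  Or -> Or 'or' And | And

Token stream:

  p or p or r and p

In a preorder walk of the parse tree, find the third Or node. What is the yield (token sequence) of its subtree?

[Or [Or [Or [And [Not p]]] or [And [Not p]]] or [And [And [Not r]] and [Not p]]]

p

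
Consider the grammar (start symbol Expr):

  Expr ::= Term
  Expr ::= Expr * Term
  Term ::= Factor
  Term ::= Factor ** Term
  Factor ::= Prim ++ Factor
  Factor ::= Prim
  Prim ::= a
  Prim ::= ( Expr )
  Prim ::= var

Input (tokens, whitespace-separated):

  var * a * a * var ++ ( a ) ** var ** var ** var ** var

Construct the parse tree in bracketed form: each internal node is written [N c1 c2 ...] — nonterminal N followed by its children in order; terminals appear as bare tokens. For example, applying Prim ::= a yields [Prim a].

[Expr [Expr [Expr [Expr [Term [Factor [Prim var]]]] * [Term [Factor [Prim a]]]] * [Term [Factor [Prim a]]]] * [Term [Factor [Prim var] ++ [Factor [Prim ( [Expr [Term [Factor [Prim a]]]] )]]] ** [Term [Factor [Prim var]] ** [Term [Factor [Prim var]] ** [Term [Factor [Prim var]] ** [Term [Factor [Prim var]]]]]]]]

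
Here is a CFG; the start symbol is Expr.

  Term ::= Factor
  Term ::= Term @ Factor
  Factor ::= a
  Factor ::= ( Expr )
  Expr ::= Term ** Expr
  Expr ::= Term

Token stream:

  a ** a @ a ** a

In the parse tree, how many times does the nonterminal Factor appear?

[Expr [Term [Factor a]] ** [Expr [Term [Term [Factor a]] @ [Factor a]] ** [Expr [Term [Factor a]]]]]

4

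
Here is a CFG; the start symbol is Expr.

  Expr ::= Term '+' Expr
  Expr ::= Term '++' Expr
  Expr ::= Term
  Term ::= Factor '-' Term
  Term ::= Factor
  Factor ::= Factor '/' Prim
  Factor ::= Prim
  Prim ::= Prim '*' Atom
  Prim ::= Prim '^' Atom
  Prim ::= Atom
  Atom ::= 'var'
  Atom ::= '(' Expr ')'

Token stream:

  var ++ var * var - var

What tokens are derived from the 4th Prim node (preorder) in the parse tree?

var

[Expr [Term [Factor [Prim [Atom var]]]] ++ [Expr [Term [Factor [Prim [Prim [Atom var]] * [Atom var]]] - [Term [Factor [Prim [Atom var]]]]]]]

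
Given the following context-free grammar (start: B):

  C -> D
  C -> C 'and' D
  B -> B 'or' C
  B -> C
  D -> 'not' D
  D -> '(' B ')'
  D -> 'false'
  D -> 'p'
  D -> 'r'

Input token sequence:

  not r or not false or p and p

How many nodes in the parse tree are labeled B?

[B [B [B [C [D not [D r]]]] or [C [D not [D false]]]] or [C [C [D p]] and [D p]]]

3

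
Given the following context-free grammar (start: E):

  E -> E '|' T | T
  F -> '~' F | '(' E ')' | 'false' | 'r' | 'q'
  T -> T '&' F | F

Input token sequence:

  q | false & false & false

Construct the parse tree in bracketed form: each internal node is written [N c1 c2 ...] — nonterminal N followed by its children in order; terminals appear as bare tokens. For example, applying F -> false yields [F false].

[E [E [T [F q]]] | [T [T [T [F false]] & [F false]] & [F false]]]

E
E | T
T | T
F | T
q | T
q | T & F
q | T & F & F
q | F & F & F
q | false & F & F
q | false & false & F
q | false & false & false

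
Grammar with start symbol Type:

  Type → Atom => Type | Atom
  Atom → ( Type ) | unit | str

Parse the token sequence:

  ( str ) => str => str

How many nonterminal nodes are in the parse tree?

[Type [Atom ( [Type [Atom str]] )] => [Type [Atom str] => [Type [Atom str]]]]

8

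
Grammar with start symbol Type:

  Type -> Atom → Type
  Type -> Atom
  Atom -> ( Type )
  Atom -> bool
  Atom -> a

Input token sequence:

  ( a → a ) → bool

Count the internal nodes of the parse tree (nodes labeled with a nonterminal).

[Type [Atom ( [Type [Atom a] → [Type [Atom a]]] )] → [Type [Atom bool]]]

8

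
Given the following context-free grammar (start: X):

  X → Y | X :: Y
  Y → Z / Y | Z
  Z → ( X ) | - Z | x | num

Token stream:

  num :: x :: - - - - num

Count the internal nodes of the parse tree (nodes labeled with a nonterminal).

[X [X [X [Y [Z num]]] :: [Y [Z x]]] :: [Y [Z - [Z - [Z - [Z - [Z num]]]]]]]

13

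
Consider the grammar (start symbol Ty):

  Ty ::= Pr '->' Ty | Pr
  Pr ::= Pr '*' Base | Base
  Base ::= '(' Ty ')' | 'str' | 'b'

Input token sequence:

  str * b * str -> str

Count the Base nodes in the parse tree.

4

[Ty [Pr [Pr [Pr [Base str]] * [Base b]] * [Base str]] -> [Ty [Pr [Base str]]]]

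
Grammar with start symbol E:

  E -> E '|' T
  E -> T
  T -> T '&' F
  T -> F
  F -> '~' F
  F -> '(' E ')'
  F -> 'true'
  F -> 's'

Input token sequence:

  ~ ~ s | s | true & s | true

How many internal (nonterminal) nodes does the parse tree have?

16

[E [E [E [E [T [F ~ [F ~ [F s]]]]] | [T [F s]]] | [T [T [F true]] & [F s]]] | [T [F true]]]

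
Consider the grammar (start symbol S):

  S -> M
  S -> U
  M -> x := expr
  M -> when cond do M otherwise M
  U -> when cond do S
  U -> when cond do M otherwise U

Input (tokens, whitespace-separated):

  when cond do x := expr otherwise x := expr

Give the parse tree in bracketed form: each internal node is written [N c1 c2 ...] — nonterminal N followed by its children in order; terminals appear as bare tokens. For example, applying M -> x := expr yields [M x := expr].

[S [M when cond do [M x := expr] otherwise [M x := expr]]]

S
M
when cond do M otherwise M
when cond do x := expr otherwise M
when cond do x := expr otherwise x := expr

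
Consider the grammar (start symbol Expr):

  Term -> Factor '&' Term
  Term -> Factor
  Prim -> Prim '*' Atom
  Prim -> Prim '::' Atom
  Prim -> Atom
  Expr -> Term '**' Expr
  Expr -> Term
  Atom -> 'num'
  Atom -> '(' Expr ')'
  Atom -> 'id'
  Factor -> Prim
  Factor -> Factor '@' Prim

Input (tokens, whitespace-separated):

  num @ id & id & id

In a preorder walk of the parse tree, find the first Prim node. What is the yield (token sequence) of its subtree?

num

[Expr [Term [Factor [Factor [Prim [Atom num]]] @ [Prim [Atom id]]] & [Term [Factor [Prim [Atom id]]] & [Term [Factor [Prim [Atom id]]]]]]]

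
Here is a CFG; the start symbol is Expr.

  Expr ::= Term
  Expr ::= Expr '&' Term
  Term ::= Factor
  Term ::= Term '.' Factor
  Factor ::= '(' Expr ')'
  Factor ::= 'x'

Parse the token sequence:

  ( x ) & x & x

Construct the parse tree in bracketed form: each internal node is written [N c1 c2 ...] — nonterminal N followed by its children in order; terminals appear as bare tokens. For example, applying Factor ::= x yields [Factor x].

Expr
Expr & Term
Expr & Term & Term
Term & Term & Term
Factor & Term & Term
( Expr ) & Term & Term
( Term ) & Term & Term
( Factor ) & Term & Term
( x ) & Term & Term
( x ) & Factor & Term
( x ) & x & Term
( x ) & x & Factor
( x ) & x & x

[Expr [Expr [Expr [Term [Factor ( [Expr [Term [Factor x]]] )]]] & [Term [Factor x]]] & [Term [Factor x]]]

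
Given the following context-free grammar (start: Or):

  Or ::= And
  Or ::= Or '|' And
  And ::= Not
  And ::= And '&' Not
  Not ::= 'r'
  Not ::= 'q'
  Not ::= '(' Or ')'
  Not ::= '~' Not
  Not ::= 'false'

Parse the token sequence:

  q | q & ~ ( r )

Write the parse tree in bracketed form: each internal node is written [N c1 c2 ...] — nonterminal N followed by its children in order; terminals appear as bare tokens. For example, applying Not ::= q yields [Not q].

Or
Or | And
And | And
Not | And
q | And
q | And & Not
q | Not & Not
q | q & Not
q | q & ~ Not
q | q & ~ ( Or )
q | q & ~ ( And )
q | q & ~ ( Not )
q | q & ~ ( r )

[Or [Or [And [Not q]]] | [And [And [Not q]] & [Not ~ [Not ( [Or [And [Not r]]] )]]]]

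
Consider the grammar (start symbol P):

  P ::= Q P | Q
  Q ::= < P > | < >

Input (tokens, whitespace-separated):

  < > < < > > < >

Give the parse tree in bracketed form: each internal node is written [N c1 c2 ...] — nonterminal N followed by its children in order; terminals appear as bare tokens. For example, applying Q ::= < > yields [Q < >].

P
Q P
< > P
< > Q P
< > < P > P
< > < Q > P
< > < < > > P
< > < < > > Q
< > < < > > < >

[P [Q < >] [P [Q < [P [Q < >]] >] [P [Q < >]]]]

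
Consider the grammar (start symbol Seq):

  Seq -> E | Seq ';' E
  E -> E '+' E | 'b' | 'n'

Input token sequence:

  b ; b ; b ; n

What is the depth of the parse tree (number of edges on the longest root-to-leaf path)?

[Seq [Seq [Seq [Seq [E b]] ; [E b]] ; [E b]] ; [E n]]

5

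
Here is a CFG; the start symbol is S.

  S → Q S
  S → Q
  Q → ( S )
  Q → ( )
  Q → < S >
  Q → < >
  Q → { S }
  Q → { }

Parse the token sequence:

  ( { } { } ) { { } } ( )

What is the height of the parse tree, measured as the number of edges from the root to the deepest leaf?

5

[S [Q ( [S [Q { }] [S [Q { }]]] )] [S [Q { [S [Q { }]] }] [S [Q ( )]]]]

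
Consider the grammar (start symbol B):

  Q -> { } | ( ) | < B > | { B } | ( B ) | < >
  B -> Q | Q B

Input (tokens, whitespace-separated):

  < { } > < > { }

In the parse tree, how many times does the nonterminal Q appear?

[B [Q < [B [Q { }]] >] [B [Q < >] [B [Q { }]]]]

4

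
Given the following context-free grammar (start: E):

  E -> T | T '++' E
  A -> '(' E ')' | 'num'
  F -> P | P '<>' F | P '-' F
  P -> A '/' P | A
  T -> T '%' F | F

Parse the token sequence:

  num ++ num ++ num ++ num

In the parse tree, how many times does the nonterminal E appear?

[E [T [F [P [A num]]]] ++ [E [T [F [P [A num]]]] ++ [E [T [F [P [A num]]]] ++ [E [T [F [P [A num]]]]]]]]

4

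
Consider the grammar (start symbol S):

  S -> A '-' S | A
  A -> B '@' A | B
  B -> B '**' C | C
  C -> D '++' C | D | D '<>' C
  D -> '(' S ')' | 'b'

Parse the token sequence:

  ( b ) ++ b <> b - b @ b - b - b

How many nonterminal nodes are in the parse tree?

33

[S [A [B [C [D ( [S [A [B [C [D b]]]]] )] ++ [C [D b] <> [C [D b]]]]]] - [S [A [B [C [D b]]] @ [A [B [C [D b]]]]] - [S [A [B [C [D b]]]] - [S [A [B [C [D b]]]]]]]]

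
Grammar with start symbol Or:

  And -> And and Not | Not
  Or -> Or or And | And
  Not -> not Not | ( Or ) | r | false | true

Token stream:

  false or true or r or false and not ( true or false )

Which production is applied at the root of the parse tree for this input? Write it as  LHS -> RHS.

Or -> Or or And

[Or [Or [Or [Or [And [Not false]]] or [And [Not true]]] or [And [Not r]]] or [And [And [Not false]] and [Not not [Not ( [Or [Or [And [Not true]]] or [And [Not false]]] )]]]]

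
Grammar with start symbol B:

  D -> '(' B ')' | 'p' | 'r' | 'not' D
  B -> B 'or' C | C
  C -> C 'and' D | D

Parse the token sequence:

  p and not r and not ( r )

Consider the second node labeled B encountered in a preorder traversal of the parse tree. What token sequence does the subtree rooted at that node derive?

[B [C [C [C [D p]] and [D not [D r]]] and [D not [D ( [B [C [D r]]] )]]]]

r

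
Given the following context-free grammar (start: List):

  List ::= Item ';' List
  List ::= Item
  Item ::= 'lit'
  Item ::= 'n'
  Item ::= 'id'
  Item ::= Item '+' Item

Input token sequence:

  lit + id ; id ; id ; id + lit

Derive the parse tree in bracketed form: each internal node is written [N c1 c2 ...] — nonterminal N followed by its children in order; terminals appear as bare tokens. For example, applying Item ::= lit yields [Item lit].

[List [Item [Item lit] + [Item id]] ; [List [Item id] ; [List [Item id] ; [List [Item [Item id] + [Item lit]]]]]]

List
Item ; List
Item + Item ; List
lit + Item ; List
lit + id ; List
lit + id ; Item ; List
lit + id ; id ; List
lit + id ; id ; Item ; List
lit + id ; id ; id ; List
lit + id ; id ; id ; Item
lit + id ; id ; id ; Item + Item
lit + id ; id ; id ; id + Item
lit + id ; id ; id ; id + lit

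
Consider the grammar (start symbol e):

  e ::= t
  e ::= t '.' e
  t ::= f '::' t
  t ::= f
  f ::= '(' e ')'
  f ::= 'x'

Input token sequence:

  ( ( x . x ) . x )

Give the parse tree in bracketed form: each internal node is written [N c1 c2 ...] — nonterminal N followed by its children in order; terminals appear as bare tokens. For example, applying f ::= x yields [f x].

[e [t [f ( [e [t [f ( [e [t [f x]] . [e [t [f x]]]] )]] . [e [t [f x]]]] )]]]

e
t
f
( e )
( t . e )
( f . e )
( ( e ) . e )
( ( t . e ) . e )
( ( f . e ) . e )
( ( x . e ) . e )
( ( x . t ) . e )
( ( x . f ) . e )
( ( x . x ) . e )
( ( x . x ) . t )
( ( x . x ) . f )
( ( x . x ) . x )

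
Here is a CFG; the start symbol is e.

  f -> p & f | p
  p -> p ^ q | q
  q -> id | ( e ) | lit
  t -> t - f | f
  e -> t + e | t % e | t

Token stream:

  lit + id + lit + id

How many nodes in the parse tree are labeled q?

4

[e [t [f [p [q lit]]]] + [e [t [f [p [q id]]]] + [e [t [f [p [q lit]]]] + [e [t [f [p [q id]]]]]]]]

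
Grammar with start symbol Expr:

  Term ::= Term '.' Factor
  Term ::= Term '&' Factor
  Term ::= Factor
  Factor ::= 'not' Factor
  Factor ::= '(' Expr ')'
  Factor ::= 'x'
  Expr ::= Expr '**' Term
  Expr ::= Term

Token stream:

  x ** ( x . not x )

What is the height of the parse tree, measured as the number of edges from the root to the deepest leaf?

[Expr [Expr [Term [Factor x]]] ** [Term [Factor ( [Expr [Term [Term [Factor x]] . [Factor not [Factor x]]]] )]]]

7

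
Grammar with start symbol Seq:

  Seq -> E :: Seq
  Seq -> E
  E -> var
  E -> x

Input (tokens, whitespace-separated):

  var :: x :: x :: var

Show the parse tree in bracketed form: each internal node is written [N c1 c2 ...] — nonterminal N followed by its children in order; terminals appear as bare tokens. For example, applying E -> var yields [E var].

[Seq [E var] :: [Seq [E x] :: [Seq [E x] :: [Seq [E var]]]]]

Seq
E :: Seq
var :: Seq
var :: E :: Seq
var :: x :: Seq
var :: x :: E :: Seq
var :: x :: x :: Seq
var :: x :: x :: E
var :: x :: x :: var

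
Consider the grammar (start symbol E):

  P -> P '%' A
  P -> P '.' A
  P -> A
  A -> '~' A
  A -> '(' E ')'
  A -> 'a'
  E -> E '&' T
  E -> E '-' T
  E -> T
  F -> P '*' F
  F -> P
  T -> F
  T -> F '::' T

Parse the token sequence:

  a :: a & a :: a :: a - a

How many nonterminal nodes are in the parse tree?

[E [E [E [T [F [P [A a]]] :: [T [F [P [A a]]]]]] & [T [F [P [A a]]] :: [T [F [P [A a]]] :: [T [F [P [A a]]]]]]] - [T [F [P [A a]]]]]

27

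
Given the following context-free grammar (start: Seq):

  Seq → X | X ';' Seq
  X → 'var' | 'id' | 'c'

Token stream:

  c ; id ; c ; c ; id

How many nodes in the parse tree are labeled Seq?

5

[Seq [X c] ; [Seq [X id] ; [Seq [X c] ; [Seq [X c] ; [Seq [X id]]]]]]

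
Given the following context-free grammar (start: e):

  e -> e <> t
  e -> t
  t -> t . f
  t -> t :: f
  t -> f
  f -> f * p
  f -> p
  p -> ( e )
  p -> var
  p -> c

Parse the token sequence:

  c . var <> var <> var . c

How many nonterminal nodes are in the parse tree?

18

[e [e [e [t [t [f [p c]]] . [f [p var]]]] <> [t [f [p var]]]] <> [t [t [f [p var]]] . [f [p c]]]]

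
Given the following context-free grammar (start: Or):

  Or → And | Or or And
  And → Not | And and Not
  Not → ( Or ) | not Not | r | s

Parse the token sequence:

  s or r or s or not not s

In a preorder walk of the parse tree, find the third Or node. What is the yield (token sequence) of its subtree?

s or r

[Or [Or [Or [Or [And [Not s]]] or [And [Not r]]] or [And [Not s]]] or [And [Not not [Not not [Not s]]]]]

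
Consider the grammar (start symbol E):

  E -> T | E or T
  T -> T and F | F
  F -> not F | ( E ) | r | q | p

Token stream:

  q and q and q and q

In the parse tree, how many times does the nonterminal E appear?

1

[E [T [T [T [T [F q]] and [F q]] and [F q]] and [F q]]]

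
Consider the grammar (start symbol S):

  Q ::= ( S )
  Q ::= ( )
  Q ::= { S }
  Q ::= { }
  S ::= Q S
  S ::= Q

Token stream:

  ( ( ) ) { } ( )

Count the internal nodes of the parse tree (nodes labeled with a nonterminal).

[S [Q ( [S [Q ( )]] )] [S [Q { }] [S [Q ( )]]]]

8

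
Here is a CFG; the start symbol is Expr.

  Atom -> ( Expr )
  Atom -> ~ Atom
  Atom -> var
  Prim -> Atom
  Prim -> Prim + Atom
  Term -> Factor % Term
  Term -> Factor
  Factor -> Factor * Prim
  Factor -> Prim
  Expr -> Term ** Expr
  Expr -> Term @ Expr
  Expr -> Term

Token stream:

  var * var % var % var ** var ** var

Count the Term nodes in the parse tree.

[Expr [Term [Factor [Factor [Prim [Atom var]]] * [Prim [Atom var]]] % [Term [Factor [Prim [Atom var]]] % [Term [Factor [Prim [Atom var]]]]]] ** [Expr [Term [Factor [Prim [Atom var]]]] ** [Expr [Term [Factor [Prim [Atom var]]]]]]]

5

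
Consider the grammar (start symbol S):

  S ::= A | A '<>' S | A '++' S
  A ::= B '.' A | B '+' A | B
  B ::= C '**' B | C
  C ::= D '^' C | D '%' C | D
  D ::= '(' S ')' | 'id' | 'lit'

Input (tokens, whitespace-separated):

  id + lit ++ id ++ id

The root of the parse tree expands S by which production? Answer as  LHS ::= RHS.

[S [A [B [C [D id]]] + [A [B [C [D lit]]]]] ++ [S [A [B [C [D id]]]] ++ [S [A [B [C [D id]]]]]]]

S ::= A '++' S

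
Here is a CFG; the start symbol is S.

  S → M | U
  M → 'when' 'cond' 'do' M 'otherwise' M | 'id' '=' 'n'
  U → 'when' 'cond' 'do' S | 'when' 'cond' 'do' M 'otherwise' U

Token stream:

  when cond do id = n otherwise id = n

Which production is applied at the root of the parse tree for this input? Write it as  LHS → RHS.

[S [M when cond do [M id = n] otherwise [M id = n]]]

S → M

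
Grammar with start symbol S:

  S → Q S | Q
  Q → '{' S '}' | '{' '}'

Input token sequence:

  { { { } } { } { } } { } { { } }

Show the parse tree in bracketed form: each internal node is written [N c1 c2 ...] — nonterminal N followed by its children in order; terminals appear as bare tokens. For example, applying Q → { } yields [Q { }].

[S [Q { [S [Q { [S [Q { }]] }] [S [Q { }] [S [Q { }]]]] }] [S [Q { }] [S [Q { [S [Q { }]] }]]]]

S
Q S
{ S } S
{ Q S } S
{ { S } S } S
{ { Q } S } S
{ { { } } S } S
{ { { } } Q S } S
{ { { } } { } S } S
{ { { } } { } Q } S
{ { { } } { } { } } S
{ { { } } { } { } } Q S
{ { { } } { } { } } { } S
{ { { } } { } { } } { } Q
{ { { } } { } { } } { } { S }
{ { { } } { } { } } { } { Q }
{ { { } } { } { } } { } { { } }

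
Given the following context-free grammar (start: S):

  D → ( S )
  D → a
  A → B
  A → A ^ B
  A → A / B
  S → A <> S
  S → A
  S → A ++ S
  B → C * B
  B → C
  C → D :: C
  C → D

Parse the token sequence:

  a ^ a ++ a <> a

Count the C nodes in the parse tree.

[S [A [A [B [C [D a]]]] ^ [B [C [D a]]]] ++ [S [A [B [C [D a]]]] <> [S [A [B [C [D a]]]]]]]

4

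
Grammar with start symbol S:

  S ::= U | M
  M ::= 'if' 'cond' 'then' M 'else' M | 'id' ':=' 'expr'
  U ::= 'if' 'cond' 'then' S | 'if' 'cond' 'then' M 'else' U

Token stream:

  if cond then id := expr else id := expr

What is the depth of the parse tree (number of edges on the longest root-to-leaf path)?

[S [M if cond then [M id := expr] else [M id := expr]]]

3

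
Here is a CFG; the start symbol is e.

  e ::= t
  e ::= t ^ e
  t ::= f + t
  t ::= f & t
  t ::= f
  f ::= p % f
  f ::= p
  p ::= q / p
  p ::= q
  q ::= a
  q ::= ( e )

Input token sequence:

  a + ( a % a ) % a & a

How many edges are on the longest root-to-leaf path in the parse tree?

12

[e [t [f [p [q a]]] + [t [f [p [q ( [e [t [f [p [q a]] % [f [p [q a]]]]]] )]] % [f [p [q a]]]] & [t [f [p [q a]]]]]]]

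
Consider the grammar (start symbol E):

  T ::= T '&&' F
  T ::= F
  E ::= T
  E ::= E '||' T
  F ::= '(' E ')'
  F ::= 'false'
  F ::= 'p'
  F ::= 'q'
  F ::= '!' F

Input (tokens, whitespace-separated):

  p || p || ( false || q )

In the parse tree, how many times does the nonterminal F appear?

[E [E [E [T [F p]]] || [T [F p]]] || [T [F ( [E [E [T [F false]]] || [T [F q]]] )]]]

5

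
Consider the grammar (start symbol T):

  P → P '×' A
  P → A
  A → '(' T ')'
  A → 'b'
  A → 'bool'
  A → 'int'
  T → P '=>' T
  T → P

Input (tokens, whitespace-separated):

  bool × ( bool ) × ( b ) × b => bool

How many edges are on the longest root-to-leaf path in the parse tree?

[T [P [P [P [P [A bool]] × [A ( [T [P [A bool]]] )]] × [A ( [T [P [A b]]] )]] × [A b]] => [T [P [A bool]]]]

8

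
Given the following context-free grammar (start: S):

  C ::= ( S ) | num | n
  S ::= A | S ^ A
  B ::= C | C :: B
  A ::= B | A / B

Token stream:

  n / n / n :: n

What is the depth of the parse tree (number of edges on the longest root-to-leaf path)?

[S [A [A [A [B [C n]]] / [B [C n]]] / [B [C n] :: [B [C n]]]]]

6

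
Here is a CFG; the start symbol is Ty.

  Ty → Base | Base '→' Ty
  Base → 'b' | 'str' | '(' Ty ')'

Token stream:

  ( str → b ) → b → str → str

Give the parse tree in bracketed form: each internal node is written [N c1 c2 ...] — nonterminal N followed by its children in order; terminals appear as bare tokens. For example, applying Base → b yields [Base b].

[Ty [Base ( [Ty [Base str] → [Ty [Base b]]] )] → [Ty [Base b] → [Ty [Base str] → [Ty [Base str]]]]]

Ty
Base → Ty
( Ty ) → Ty
( Base → Ty ) → Ty
( str → Ty ) → Ty
( str → Base ) → Ty
( str → b ) → Ty
( str → b ) → Base → Ty
( str → b ) → b → Ty
( str → b ) → b → Base → Ty
( str → b ) → b → str → Ty
( str → b ) → b → str → Base
( str → b ) → b → str → str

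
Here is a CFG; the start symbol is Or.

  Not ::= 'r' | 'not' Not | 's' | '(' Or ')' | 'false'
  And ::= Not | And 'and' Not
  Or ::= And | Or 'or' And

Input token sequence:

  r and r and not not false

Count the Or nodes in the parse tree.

1

[Or [And [And [And [Not r]] and [Not r]] and [Not not [Not not [Not false]]]]]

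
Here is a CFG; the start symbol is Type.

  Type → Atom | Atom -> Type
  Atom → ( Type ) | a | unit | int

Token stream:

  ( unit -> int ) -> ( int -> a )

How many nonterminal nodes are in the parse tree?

[Type [Atom ( [Type [Atom unit] -> [Type [Atom int]]] )] -> [Type [Atom ( [Type [Atom int] -> [Type [Atom a]]] )]]]

12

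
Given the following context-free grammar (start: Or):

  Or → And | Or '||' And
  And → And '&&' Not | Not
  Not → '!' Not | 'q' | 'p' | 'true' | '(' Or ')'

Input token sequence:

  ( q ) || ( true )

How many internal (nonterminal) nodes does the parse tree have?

[Or [Or [And [Not ( [Or [And [Not q]]] )]]] || [And [Not ( [Or [And [Not true]]] )]]]

12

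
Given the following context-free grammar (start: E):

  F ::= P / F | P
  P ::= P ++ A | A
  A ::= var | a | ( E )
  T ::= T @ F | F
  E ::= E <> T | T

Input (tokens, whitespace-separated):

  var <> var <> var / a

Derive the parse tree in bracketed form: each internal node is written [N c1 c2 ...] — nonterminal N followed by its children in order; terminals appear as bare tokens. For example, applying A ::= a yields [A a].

[E [E [E [T [F [P [A var]]]]] <> [T [F [P [A var]]]]] <> [T [F [P [A var]] / [F [P [A a]]]]]]

E
E <> T
E <> T <> T
T <> T <> T
F <> T <> T
P <> T <> T
A <> T <> T
var <> T <> T
var <> F <> T
var <> P <> T
var <> A <> T
var <> var <> T
var <> var <> F
var <> var <> P / F
var <> var <> A / F
var <> var <> var / F
var <> var <> var / P
var <> var <> var / A
var <> var <> var / a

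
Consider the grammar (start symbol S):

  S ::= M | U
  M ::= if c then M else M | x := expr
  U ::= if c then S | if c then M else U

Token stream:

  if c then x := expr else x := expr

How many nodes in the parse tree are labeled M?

3

[S [M if c then [M x := expr] else [M x := expr]]]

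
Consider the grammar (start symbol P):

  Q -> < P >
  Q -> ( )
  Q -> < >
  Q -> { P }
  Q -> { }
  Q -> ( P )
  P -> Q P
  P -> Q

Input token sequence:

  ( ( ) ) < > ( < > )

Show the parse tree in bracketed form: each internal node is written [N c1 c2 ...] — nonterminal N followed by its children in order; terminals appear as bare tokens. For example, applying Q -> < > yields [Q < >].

P
Q P
( P ) P
( Q ) P
( ( ) ) P
( ( ) ) Q P
( ( ) ) < > P
( ( ) ) < > Q
( ( ) ) < > ( P )
( ( ) ) < > ( Q )
( ( ) ) < > ( < > )

[P [Q ( [P [Q ( )]] )] [P [Q < >] [P [Q ( [P [Q < >]] )]]]]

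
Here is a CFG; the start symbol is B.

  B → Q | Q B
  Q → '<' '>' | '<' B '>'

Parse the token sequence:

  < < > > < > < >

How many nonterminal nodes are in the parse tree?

[B [Q < [B [Q < >]] >] [B [Q < >] [B [Q < >]]]]

8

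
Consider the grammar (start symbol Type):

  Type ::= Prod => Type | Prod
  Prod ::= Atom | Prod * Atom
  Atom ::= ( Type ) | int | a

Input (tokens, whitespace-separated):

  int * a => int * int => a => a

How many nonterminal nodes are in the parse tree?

16

[Type [Prod [Prod [Atom int]] * [Atom a]] => [Type [Prod [Prod [Atom int]] * [Atom int]] => [Type [Prod [Atom a]] => [Type [Prod [Atom a]]]]]]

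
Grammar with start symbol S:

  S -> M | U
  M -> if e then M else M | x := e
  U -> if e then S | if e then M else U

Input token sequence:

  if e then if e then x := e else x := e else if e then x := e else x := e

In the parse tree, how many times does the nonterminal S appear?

1

[S [M if e then [M if e then [M x := e] else [M x := e]] else [M if e then [M x := e] else [M x := e]]]]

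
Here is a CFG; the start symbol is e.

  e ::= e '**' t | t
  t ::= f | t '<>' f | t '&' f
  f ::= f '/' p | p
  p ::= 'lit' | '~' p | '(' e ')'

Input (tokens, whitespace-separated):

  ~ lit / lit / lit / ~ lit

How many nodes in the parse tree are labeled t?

1

[e [t [f [f [f [f [p ~ [p lit]]] / [p lit]] / [p lit]] / [p ~ [p lit]]]]]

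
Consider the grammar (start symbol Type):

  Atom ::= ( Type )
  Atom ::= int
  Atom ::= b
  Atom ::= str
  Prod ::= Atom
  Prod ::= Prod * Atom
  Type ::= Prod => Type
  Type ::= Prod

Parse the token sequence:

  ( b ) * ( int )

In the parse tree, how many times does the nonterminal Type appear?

[Type [Prod [Prod [Atom ( [Type [Prod [Atom b]]] )]] * [Atom ( [Type [Prod [Atom int]]] )]]]

3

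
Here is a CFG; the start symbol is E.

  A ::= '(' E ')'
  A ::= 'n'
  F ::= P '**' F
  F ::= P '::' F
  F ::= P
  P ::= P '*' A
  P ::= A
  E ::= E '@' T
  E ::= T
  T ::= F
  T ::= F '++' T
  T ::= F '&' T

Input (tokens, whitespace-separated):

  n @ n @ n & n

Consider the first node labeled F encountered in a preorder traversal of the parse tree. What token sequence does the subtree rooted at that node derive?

[E [E [E [T [F [P [A n]]]]] @ [T [F [P [A n]]]]] @ [T [F [P [A n]]] & [T [F [P [A n]]]]]]

n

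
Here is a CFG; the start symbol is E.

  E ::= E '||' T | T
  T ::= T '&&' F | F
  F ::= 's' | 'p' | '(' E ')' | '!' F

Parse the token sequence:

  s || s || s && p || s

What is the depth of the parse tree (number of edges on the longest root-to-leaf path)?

6

[E [E [E [E [T [F s]]] || [T [F s]]] || [T [T [F s]] && [F p]]] || [T [F s]]]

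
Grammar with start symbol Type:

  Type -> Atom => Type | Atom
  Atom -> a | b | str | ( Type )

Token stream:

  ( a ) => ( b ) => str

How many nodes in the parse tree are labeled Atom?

5

[Type [Atom ( [Type [Atom a]] )] => [Type [Atom ( [Type [Atom b]] )] => [Type [Atom str]]]]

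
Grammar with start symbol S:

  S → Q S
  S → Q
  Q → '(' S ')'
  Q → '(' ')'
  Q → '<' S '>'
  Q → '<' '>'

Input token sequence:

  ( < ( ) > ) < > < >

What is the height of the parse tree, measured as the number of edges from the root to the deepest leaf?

6

[S [Q ( [S [Q < [S [Q ( )]] >]] )] [S [Q < >] [S [Q < >]]]]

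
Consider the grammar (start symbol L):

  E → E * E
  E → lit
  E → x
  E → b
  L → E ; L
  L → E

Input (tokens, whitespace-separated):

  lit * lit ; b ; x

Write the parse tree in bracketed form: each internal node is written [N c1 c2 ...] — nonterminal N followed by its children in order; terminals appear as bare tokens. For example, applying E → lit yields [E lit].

[L [E [E lit] * [E lit]] ; [L [E b] ; [L [E x]]]]

L
E ; L
E * E ; L
lit * E ; L
lit * lit ; L
lit * lit ; E ; L
lit * lit ; b ; L
lit * lit ; b ; E
lit * lit ; b ; x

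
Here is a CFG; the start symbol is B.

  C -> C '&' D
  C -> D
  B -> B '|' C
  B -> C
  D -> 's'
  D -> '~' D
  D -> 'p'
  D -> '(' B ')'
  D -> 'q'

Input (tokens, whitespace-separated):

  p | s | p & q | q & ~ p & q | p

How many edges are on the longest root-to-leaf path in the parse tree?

7

[B [B [B [B [B [C [D p]]] | [C [D s]]] | [C [C [D p]] & [D q]]] | [C [C [C [D q]] & [D ~ [D p]]] & [D q]]] | [C [D p]]]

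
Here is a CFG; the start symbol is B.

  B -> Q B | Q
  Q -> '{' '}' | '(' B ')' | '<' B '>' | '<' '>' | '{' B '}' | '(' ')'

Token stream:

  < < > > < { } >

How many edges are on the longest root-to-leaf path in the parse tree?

[B [Q < [B [Q < >]] >] [B [Q < [B [Q { }]] >]]]

5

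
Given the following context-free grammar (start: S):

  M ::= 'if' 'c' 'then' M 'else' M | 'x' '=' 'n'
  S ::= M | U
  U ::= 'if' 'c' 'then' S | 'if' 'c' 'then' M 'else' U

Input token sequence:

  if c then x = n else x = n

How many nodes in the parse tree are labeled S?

[S [M if c then [M x = n] else [M x = n]]]

1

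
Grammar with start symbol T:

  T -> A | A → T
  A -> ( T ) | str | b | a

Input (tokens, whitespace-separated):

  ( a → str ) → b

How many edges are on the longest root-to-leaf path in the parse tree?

5

[T [A ( [T [A a] → [T [A str]]] )] → [T [A b]]]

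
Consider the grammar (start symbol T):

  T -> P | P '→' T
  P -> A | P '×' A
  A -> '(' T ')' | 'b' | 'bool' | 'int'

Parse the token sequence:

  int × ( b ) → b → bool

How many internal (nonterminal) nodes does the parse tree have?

14

[T [P [P [A int]] × [A ( [T [P [A b]]] )]] → [T [P [A b]] → [T [P [A bool]]]]]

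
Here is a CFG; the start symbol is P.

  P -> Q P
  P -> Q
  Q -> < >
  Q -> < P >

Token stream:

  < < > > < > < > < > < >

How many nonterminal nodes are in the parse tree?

12

[P [Q < [P [Q < >]] >] [P [Q < >] [P [Q < >] [P [Q < >] [P [Q < >]]]]]]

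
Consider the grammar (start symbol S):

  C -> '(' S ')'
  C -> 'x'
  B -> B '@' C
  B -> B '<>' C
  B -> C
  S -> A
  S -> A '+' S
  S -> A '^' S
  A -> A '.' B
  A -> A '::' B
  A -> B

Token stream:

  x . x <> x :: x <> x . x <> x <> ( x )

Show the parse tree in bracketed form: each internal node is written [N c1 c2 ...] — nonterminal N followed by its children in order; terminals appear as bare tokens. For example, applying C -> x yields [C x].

[S [A [A [A [A [B [C x]]] . [B [B [C x]] <> [C x]]] :: [B [B [C x]] <> [C x]]] . [B [B [B [C x]] <> [C x]] <> [C ( [S [A [B [C x]]]] )]]]]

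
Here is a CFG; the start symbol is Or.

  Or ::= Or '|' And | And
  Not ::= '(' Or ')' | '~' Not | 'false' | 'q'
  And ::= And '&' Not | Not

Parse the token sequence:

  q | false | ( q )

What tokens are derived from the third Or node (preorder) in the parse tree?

q

[Or [Or [Or [And [Not q]]] | [And [Not false]]] | [And [Not ( [Or [And [Not q]]] )]]]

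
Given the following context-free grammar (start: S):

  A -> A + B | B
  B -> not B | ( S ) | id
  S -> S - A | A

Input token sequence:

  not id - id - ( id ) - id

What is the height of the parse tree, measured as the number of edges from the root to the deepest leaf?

7

[S [S [S [S [A [B not [B id]]]] - [A [B id]]] - [A [B ( [S [A [B id]]] )]]] - [A [B id]]]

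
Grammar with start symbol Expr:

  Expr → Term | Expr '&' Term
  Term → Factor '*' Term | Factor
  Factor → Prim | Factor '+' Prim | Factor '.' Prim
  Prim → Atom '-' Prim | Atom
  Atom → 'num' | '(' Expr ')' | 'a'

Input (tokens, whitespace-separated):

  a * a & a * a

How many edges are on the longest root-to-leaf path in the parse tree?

7

[Expr [Expr [Term [Factor [Prim [Atom a]]] * [Term [Factor [Prim [Atom a]]]]]] & [Term [Factor [Prim [Atom a]]] * [Term [Factor [Prim [Atom a]]]]]]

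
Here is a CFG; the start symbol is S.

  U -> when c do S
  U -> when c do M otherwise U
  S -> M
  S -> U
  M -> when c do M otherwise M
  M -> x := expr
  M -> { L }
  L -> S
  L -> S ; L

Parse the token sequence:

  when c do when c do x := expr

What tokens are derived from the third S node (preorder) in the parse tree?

[S [U when c do [S [U when c do [S [M x := expr]]]]]]

x := expr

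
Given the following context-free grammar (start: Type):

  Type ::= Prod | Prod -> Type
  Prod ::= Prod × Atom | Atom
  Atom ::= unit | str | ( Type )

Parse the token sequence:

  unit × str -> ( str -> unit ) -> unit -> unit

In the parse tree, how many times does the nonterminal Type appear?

[Type [Prod [Prod [Atom unit]] × [Atom str]] -> [Type [Prod [Atom ( [Type [Prod [Atom str]] -> [Type [Prod [Atom unit]]]] )]] -> [Type [Prod [Atom unit]] -> [Type [Prod [Atom unit]]]]]]

6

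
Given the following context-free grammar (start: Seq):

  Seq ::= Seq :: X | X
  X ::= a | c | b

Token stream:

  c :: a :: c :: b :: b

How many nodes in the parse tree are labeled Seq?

5

[Seq [Seq [Seq [Seq [Seq [X c]] :: [X a]] :: [X c]] :: [X b]] :: [X b]]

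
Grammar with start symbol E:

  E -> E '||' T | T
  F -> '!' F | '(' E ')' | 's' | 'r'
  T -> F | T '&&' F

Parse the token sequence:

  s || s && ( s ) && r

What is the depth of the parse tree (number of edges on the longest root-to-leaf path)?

7

[E [E [T [F s]]] || [T [T [T [F s]] && [F ( [E [T [F s]]] )]] && [F r]]]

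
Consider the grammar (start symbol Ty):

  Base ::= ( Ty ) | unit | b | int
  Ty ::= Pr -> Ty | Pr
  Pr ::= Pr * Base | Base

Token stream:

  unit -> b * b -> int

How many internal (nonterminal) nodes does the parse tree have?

[Ty [Pr [Base unit]] -> [Ty [Pr [Pr [Base b]] * [Base b]] -> [Ty [Pr [Base int]]]]]

11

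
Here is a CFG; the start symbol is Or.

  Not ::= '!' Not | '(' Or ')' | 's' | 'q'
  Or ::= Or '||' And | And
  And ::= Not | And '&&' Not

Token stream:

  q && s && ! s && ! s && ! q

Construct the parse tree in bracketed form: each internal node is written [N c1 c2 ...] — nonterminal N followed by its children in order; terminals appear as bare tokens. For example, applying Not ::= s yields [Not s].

Or
And
And && Not
And && Not && Not
And && Not && Not && Not
And && Not && Not && Not && Not
Not && Not && Not && Not && Not
q && Not && Not && Not && Not
q && s && Not && Not && Not
q && s && ! Not && Not && Not
q && s && ! s && Not && Not
q && s && ! s && ! Not && Not
q && s && ! s && ! s && Not
q && s && ! s && ! s && ! Not
q && s && ! s && ! s && ! q

[Or [And [And [And [And [And [Not q]] && [Not s]] && [Not ! [Not s]]] && [Not ! [Not s]]] && [Not ! [Not q]]]]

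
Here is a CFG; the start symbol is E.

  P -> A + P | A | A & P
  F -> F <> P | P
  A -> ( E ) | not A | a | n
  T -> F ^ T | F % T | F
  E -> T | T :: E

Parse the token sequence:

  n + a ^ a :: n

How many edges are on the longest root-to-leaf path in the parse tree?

6

[E [T [F [P [A n] + [P [A a]]]] ^ [T [F [P [A a]]]]] :: [E [T [F [P [A n]]]]]]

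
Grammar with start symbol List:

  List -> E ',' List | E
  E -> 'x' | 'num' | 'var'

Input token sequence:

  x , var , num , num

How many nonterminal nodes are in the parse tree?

8

[List [E x] , [List [E var] , [List [E num] , [List [E num]]]]]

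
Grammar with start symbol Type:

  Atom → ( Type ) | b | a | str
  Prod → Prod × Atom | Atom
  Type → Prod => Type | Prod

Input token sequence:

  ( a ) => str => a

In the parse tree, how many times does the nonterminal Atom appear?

4

[Type [Prod [Atom ( [Type [Prod [Atom a]]] )]] => [Type [Prod [Atom str]] => [Type [Prod [Atom a]]]]]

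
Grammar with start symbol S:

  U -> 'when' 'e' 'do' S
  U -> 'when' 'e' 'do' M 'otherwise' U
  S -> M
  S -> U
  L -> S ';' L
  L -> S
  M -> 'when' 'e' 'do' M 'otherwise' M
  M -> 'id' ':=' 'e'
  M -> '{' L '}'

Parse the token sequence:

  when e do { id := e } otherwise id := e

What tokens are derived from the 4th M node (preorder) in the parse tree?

[S [M when e do [M { [L [S [M id := e]]] }] otherwise [M id := e]]]

id := e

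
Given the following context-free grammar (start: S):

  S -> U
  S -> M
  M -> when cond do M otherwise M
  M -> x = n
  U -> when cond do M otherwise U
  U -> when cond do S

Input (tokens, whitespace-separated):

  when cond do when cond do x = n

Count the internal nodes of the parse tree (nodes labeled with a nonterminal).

6

[S [U when cond do [S [U when cond do [S [M x = n]]]]]]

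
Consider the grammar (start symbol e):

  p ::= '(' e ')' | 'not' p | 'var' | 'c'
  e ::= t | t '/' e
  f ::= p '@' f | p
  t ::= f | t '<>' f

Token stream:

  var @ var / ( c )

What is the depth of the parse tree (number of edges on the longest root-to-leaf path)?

9

[e [t [f [p var] @ [f [p var]]]] / [e [t [f [p ( [e [t [f [p c]]]] )]]]]]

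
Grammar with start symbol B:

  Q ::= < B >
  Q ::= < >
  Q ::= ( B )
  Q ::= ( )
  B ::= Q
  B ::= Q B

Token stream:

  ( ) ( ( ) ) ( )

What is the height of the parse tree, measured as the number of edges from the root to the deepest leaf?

[B [Q ( )] [B [Q ( [B [Q ( )]] )] [B [Q ( )]]]]

5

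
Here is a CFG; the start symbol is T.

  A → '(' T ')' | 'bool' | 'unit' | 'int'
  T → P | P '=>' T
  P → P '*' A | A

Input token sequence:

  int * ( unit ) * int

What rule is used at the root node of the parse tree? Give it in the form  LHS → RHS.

T → P

[T [P [P [P [A int]] * [A ( [T [P [A unit]]] )]] * [A int]]]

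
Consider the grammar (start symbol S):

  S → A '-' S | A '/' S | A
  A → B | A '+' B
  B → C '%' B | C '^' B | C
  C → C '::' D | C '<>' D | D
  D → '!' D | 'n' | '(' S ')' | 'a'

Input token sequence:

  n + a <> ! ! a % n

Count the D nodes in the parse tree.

[S [A [A [B [C [D n]]]] + [B [C [C [D a]] <> [D ! [D ! [D a]]]] % [B [C [D n]]]]]]

6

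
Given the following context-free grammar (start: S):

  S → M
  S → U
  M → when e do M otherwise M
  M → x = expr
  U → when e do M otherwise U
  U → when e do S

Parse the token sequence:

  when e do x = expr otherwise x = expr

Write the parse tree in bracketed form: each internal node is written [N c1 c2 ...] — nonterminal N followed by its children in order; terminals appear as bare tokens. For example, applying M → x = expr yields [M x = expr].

S
M
when e do M otherwise M
when e do x = expr otherwise M
when e do x = expr otherwise x = expr

[S [M when e do [M x = expr] otherwise [M x = expr]]]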